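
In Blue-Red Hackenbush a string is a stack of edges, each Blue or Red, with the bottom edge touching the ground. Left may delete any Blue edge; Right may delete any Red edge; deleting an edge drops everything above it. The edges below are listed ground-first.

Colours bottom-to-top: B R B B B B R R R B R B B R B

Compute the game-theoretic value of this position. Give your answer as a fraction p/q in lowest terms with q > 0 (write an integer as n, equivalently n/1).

Prefix values for B R B B B B R R R B R B B R B via {L|R} + simplicity:
B: Left { 0 }, Right { none } → simplest 1
BR: Left { 0 }, Right { 1 } → simplest 1/2
BRB: Left { 0, 1/2 }, Right { 1 } → simplest 3/4
BRBB: Left { 0, 1/2, 3/4 }, Right { 1 } → simplest 7/8
BRBBB: Left { 0, 1/2, 3/4, 7/8 }, Right { 1 } → simplest 15/16
BRBBBB: Left { 0, 1/2, 3/4, 7/8, 15/16 }, Right { 1 } → simplest 31/32
BRBBBBR: Left { 0, 1/2, 3/4, 7/8, 15/16 }, Right { 31/32, 1 } → simplest 61/64
BRBBBBRR: Left { 0, 1/2, 3/4, 7/8, 15/16 }, Right { 61/64, 31/32, 1 } → simplest 121/128
BRBBBBRRR: Left { 0, 1/2, 3/4, 7/8, 15/16 }, Right { 121/128, 61/64, 31/32, 1 } → simplest 241/256
BRBBBBRRRB: Left { 0, 1/2, 3/4, 7/8, 15/16, 241/256 }, Right { 121/128, 61/64, 31/32, 1 } → simplest 483/512
BRBBBBRRRBR: Left { 0, 1/2, 3/4, 7/8, 15/16, 241/256 }, Right { 483/512, 121/128, 61/64, 31/32, 1 } → simplest 965/1024
BRBBBBRRRBRB: Left { 0, 1/2, 3/4, 7/8, 15/16, 241/256, 965/1024 }, Right { 483/512, 121/128, 61/64, 31/32, 1 } → simplest 1931/2048
BRBBBBRRRBRBB: Left { 0, 1/2, 3/4, 7/8, 15/16, 241/256, 965/1024, 1931/2048 }, Right { 483/512, 121/128, 61/64, 31/32, 1 } → simplest 3863/4096
BRBBBBRRRBRBBR: Left { 0, 1/2, 3/4, 7/8, 15/16, 241/256, 965/1024, 1931/2048 }, Right { 3863/4096, 483/512, 121/128, 61/64, 31/32, 1 } → simplest 7725/8192
BRBBBBRRRBRBBRB: Left { 0, 1/2, 3/4, 7/8, 15/16, 241/256, 965/1024, 1931/2048, 7725/8192 }, Right { 3863/4096, 483/512, 121/128, 61/64, 31/32, 1 } → simplest 15451/16384

15451/16384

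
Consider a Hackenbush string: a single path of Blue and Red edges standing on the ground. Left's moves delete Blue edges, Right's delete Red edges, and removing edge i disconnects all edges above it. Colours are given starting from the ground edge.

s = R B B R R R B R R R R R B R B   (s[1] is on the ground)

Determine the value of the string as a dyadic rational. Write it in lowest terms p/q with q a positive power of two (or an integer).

-7669/16384

step 1: add R to get R; options L={ · } R={ 0 } -> -1
step 2: add B to get RB; options L={ -1 } R={ 0 } -> -1/2
step 3: add B to get RBB; options L={ -1 -1/2 } R={ 0 } -> -1/4
step 4: add R to get RBBR; options L={ -1 -1/2 } R={ -1/4 0 } -> -3/8
step 5: add R to get RBBRR; options L={ -1 -1/2 } R={ -3/8 -1/4 0 } -> -7/16
step 6: add R to get RBBRRR; options L={ -1 -1/2 } R={ -7/16 -3/8 -1/4 0 } -> -15/32
step 7: add B to get RBBRRRB; options L={ -1 -1/2 -15/32 } R={ -7/16 -3/8 -1/4 0 } -> -29/64
step 8: add R to get RBBRRRBR; options L={ -1 -1/2 -15/32 } R={ -29/64 -7/16 -3/8 -1/4 0 } -> -59/128
step 9: add R to get RBBRRRBRR; options L={ -1 -1/2 -15/32 } R={ -59/128 -29/64 -7/16 -3/8 -1/4 0 } -> -119/256
step 10: add R to get RBBRRRBRRR; options L={ -1 -1/2 -15/32 } R={ -119/256 -59/128 -29/64 -7/16 -3/8 -1/4 0 } -> -239/512
step 11: add R to get RBBRRRBRRRR; options L={ -1 -1/2 -15/32 } R={ -239/512 -119/256 -59/128 -29/64 -7/16 -3/8 -1/4 0 } -> -479/1024
step 12: add R to get RBBRRRBRRRRR; options L={ -1 -1/2 -15/32 } R={ -479/1024 -239/512 -119/256 -59/128 -29/64 -7/16 -3/8 -1/4 0 } -> -959/2048
step 13: add B to get RBBRRRBRRRRRB; options L={ -1 -1/2 -15/32 -959/2048 } R={ -479/1024 -239/512 -119/256 -59/128 -29/64 -7/16 -3/8 -1/4 0 } -> -1917/4096
step 14: add R to get RBBRRRBRRRRRBR; options L={ -1 -1/2 -15/32 -959/2048 } R={ -1917/4096 -479/1024 -239/512 -119/256 -59/128 -29/64 -7/16 -3/8 -1/4 0 } -> -3835/8192
step 15: add B to get RBBRRRBRRRRRBRB; options L={ -1 -1/2 -15/32 -959/2048 -3835/8192 } R={ -1917/4096 -479/1024 -239/512 -119/256 -59/128 -29/64 -7/16 -3/8 -1/4 0 } -> -7669/16384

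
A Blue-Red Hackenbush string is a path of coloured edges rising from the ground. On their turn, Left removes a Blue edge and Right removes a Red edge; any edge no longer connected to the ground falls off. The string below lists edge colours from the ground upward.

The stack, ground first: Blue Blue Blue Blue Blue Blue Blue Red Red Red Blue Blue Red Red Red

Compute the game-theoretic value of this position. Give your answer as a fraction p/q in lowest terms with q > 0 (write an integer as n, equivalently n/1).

1585/256

Recurse on prefixes of the 15-edge string Blue Blue Blue Blue Blue Blue Blue Red Red Red Blue Blue Red Red Red:
edge 1 of 15 (Blue): { 0 | (no moves) } — 1
edge 2 of 15 (Blue): { 0 1 | (no moves) } — 2
edge 3 of 15 (Blue): { 0 1 2 | (no moves) } — 3
edge 4 of 15 (Blue): { 0 1 2 3 | (no moves) } — 4
edge 5 of 15 (Blue): { 0 1 2 3 4 | (no moves) } — 5
edge 6 of 15 (Blue): { 0 1 2 3 4 5 | (no moves) } — 6
edge 7 of 15 (Blue): { 0 1 2 3 4 5 6 | (no moves) } — 7
edge 8 of 15 (Red): { 0 1 2 3 4 5 6 | 7 } — 13/2
edge 9 of 15 (Red): { 0 1 2 3 4 5 6 | 13/2 7 } — 25/4
edge 10 of 15 (Red): { 0 1 2 3 4 5 6 | 25/4 13/2 7 } — 49/8
edge 11 of 15 (Blue): { 0 1 2 3 4 5 6 49/8 | 25/4 13/2 7 } — 99/16
edge 12 of 15 (Blue): { 0 1 2 3 4 5 6 49/8 99/16 | 25/4 13/2 7 } — 199/32
edge 13 of 15 (Red): { 0 1 2 3 4 5 6 49/8 99/16 | 199/32 25/4 13/2 7 } — 397/64
edge 14 of 15 (Red): { 0 1 2 3 4 5 6 49/8 99/16 | 397/64 199/32 25/4 13/2 7 } — 793/128
edge 15 of 15 (Red): { 0 1 2 3 4 5 6 49/8 99/16 | 793/128 397/64 199/32 25/4 13/2 7 } — 1585/256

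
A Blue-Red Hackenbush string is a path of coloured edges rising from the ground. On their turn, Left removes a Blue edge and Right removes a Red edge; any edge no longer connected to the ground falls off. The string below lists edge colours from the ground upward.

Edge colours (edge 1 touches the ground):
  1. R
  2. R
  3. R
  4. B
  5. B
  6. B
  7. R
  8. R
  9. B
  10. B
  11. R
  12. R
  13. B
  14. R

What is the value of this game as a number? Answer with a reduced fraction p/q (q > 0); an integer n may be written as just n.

val_1 [R]  L=[none]  R=[0]  so -1
val_2 [RR]  L=[none]  R=[-1,0]  so -2
val_3 [RRR]  L=[none]  R=[-2,-1,0]  so -3
val_4 [RRRB]  L=[-3]  R=[-2,-1,0]  so -5/2
val_5 [RRRBB]  L=[-3,-5/2]  R=[-2,-1,0]  so -9/4
val_6 [RRRBBB]  L=[-3,-5/2,-9/4]  R=[-2,-1,0]  so -17/8
val_7 [RRRBBBR]  L=[-3,-5/2,-9/4]  R=[-17/8,-2,-1,0]  so -35/16
val_8 [RRRBBBRR]  L=[-3,-5/2,-9/4]  R=[-35/16,-17/8,-2,-1,0]  so -71/32
val_9 [RRRBBBRRB]  L=[-3,-5/2,-9/4,-71/32]  R=[-35/16,-17/8,-2,-1,0]  so -141/64
val_10 [RRRBBBRRBB]  L=[-3,-5/2,-9/4,-71/32,-141/64]  R=[-35/16,-17/8,-2,-1,0]  so -281/128
val_11 [RRRBBBRRBBR]  L=[-3,-5/2,-9/4,-71/32,-141/64]  R=[-281/128,-35/16,-17/8,-2,-1,0]  so -563/256
val_12 [RRRBBBRRBBRR]  L=[-3,-5/2,-9/4,-71/32,-141/64]  R=[-563/256,-281/128,-35/16,-17/8,-2,-1,0]  so -1127/512
val_13 [RRRBBBRRBBRRB]  L=[-3,-5/2,-9/4,-71/32,-141/64,-1127/512]  R=[-563/256,-281/128,-35/16,-17/8,-2,-1,0]  so -2253/1024
val_14 [RRRBBBRRBBRRBR]  L=[-3,-5/2,-9/4,-71/32,-141/64,-1127/512]  R=[-2253/1024,-563/256,-281/128,-35/16,-17/8,-2,-1,0]  so -4507/2048

-4507/2048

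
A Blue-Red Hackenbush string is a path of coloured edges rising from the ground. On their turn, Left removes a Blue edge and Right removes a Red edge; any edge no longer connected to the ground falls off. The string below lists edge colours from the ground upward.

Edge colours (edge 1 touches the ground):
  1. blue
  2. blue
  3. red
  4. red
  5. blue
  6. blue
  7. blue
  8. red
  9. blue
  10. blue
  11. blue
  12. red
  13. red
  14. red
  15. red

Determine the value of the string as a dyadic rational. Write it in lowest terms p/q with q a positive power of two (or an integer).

g(b) = { 0 | · } — 1
g(bb) = { 0; 1 | · } — 2
g(bbr) = { 0; 1 | 2 } — 3/2
g(bbrr) = { 0; 1 | 3/2; 2 } — 5/4
g(bbrrb) = { 0; 1; 5/4 | 3/2; 2 } — 11/8
g(bbrrbb) = { 0; 1; 5/4; 11/8 | 3/2; 2 } — 23/16
g(bbrrbbb) = { 0; 1; 5/4; 11/8; 23/16 | 3/2; 2 } — 47/32
g(bbrrbbbr) = { 0; 1; 5/4; 11/8; 23/16 | 47/32; 3/2; 2 } — 93/64
g(bbrrbbbrb) = { 0; 1; 5/4; 11/8; 23/16; 93/64 | 47/32; 3/2; 2 } — 187/128
g(bbrrbbbrbb) = { 0; 1; 5/4; 11/8; 23/16; 93/64; 187/128 | 47/32; 3/2; 2 } — 375/256
g(bbrrbbbrbbb) = { 0; 1; 5/4; 11/8; 23/16; 93/64; 187/128; 375/256 | 47/32; 3/2; 2 } — 751/512
g(bbrrbbbrbbbr) = { 0; 1; 5/4; 11/8; 23/16; 93/64; 187/128; 375/256 | 751/512; 47/32; 3/2; 2 } — 1501/1024
g(bbrrbbbrbbbrr) = { 0; 1; 5/4; 11/8; 23/16; 93/64; 187/128; 375/256 | 1501/1024; 751/512; 47/32; 3/2; 2 } — 3001/2048
g(bbrrbbbrbbbrrr) = { 0; 1; 5/4; 11/8; 23/16; 93/64; 187/128; 375/256 | 3001/2048; 1501/1024; 751/512; 47/32; 3/2; 2 } — 6001/4096
g(bbrrbbbrbbbrrrr) = { 0; 1; 5/4; 11/8; 23/16; 93/64; 187/128; 375/256 | 6001/4096; 3001/2048; 1501/1024; 751/512; 47/32; 3/2; 2 } — 12001/8192

12001/8192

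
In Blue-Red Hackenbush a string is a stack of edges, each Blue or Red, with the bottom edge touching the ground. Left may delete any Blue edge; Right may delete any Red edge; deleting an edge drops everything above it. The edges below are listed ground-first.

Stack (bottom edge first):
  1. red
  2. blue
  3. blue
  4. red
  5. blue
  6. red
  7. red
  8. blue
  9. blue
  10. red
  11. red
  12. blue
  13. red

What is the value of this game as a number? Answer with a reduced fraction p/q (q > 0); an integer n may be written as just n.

-1435/4096

Recurse on prefixes of the 13-edge string red blue blue red blue red red blue blue red red blue red:
1 of 13 · r · max L −∞ · min R 0 => -1
2 of 13 · rb · max L -1 · min R 0 => -1/2
3 of 13 · rbb · max L -1/2 · min R 0 => -1/4
4 of 13 · rbbr · max L -1/2 · min R -1/4 => -3/8
5 of 13 · rbbrb · max L -3/8 · min R -1/4 => -5/16
6 of 13 · rbbrbr · max L -3/8 · min R -5/16 => -11/32
7 of 13 · rbbrbrr · max L -3/8 · min R -11/32 => -23/64
8 of 13 · rbbrbrrb · max L -23/64 · min R -11/32 => -45/128
9 of 13 · rbbrbrrbb · max L -45/128 · min R -11/32 => -89/256
10 of 13 · rbbrbrrbbr · max L -45/128 · min R -89/256 => -179/512
11 of 13 · rbbrbrrbbrr · max L -45/128 · min R -179/512 => -359/1024
12 of 13 · rbbrbrrbbrrb · max L -359/1024 · min R -179/512 => -717/2048
13 of 13 · rbbrbrrbbrrbr · max L -359/1024 · min R -717/2048 => -1435/4096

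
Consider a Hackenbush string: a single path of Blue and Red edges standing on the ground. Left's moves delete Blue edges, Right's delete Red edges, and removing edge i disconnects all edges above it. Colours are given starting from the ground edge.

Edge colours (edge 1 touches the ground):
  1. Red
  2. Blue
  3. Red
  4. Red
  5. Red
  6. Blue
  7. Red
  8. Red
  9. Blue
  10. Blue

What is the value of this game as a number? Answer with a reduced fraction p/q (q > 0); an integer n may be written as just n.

-473/512

step 1: add Red to get R; options L={ ∅ } R={ 0 } gives -1
step 2: add Blue to get RB; options L={ -1 } R={ 0 } gives -1/2
step 3: add Red to get RBR; options L={ -1 } R={ -1/2, 0 } gives -3/4
step 4: add Red to get RBRR; options L={ -1 } R={ -3/4, -1/2, 0 } gives -7/8
step 5: add Red to get RBRRR; options L={ -1 } R={ -7/8, -3/4, -1/2, 0 } gives -15/16
step 6: add Blue to get RBRRRB; options L={ -1, -15/16 } R={ -7/8, -3/4, -1/2, 0 } gives -29/32
step 7: add Red to get RBRRRBR; options L={ -1, -15/16 } R={ -29/32, -7/8, -3/4, -1/2, 0 } gives -59/64
step 8: add Red to get RBRRRBRR; options L={ -1, -15/16 } R={ -59/64, -29/32, -7/8, -3/4, -1/2, 0 } gives -119/128
step 9: add Blue to get RBRRRBRRB; options L={ -1, -15/16, -119/128 } R={ -59/64, -29/32, -7/8, -3/4, -1/2, 0 } gives -237/256
step 10: add Blue to get RBRRRBRRBB; options L={ -1, -15/16, -119/128, -237/256 } R={ -59/64, -29/32, -7/8, -3/4, -1/2, 0 } gives -473/512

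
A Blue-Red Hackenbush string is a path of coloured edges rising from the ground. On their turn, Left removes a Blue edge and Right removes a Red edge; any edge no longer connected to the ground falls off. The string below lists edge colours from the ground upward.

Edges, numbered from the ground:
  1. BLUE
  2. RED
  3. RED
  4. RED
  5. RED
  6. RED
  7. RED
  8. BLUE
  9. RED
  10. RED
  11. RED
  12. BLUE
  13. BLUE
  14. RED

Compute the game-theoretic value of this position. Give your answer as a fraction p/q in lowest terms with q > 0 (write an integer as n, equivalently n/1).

1 of 14 · B · max L 0 · min R +∞ -> 1
2 of 14 · BR · max L 0 · min R 1 -> 1/2
3 of 14 · BRR · max L 0 · min R 1/2 -> 1/4
4 of 14 · BRRR · max L 0 · min R 1/4 -> 1/8
5 of 14 · BRRRR · max L 0 · min R 1/8 -> 1/16
6 of 14 · BRRRRR · max L 0 · min R 1/16 -> 1/32
7 of 14 · BRRRRRR · max L 0 · min R 1/32 -> 1/64
8 of 14 · BRRRRRRB · max L 1/64 · min R 1/32 -> 3/128
9 of 14 · BRRRRRRBR · max L 1/64 · min R 3/128 -> 5/256
10 of 14 · BRRRRRRBRR · max L 1/64 · min R 5/256 -> 9/512
11 of 14 · BRRRRRRBRRR · max L 1/64 · min R 9/512 -> 17/1024
12 of 14 · BRRRRRRBRRRB · max L 17/1024 · min R 9/512 -> 35/2048
13 of 14 · BRRRRRRBRRRBB · max L 35/2048 · min R 9/512 -> 71/4096
14 of 14 · BRRRRRRBRRRBBR · max L 35/2048 · min R 71/4096 -> 141/8192

141/8192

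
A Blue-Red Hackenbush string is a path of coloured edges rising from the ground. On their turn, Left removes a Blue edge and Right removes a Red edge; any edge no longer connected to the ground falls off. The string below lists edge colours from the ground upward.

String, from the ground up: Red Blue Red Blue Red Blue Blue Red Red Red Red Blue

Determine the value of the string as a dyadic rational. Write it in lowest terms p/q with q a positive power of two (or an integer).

1 of 12 · R · max L −∞ · min R 0 -> -1
2 of 12 · RB · max L -1 · min R 0 -> -1/2
3 of 12 · RBR · max L -1 · min R -1/2 -> -3/4
4 of 12 · RBRB · max L -3/4 · min R -1/2 -> -5/8
5 of 12 · RBRBR · max L -3/4 · min R -5/8 -> -11/16
6 of 12 · RBRBRB · max L -11/16 · min R -5/8 -> -21/32
7 of 12 · RBRBRBB · max L -21/32 · min R -5/8 -> -41/64
8 of 12 · RBRBRBBR · max L -21/32 · min R -41/64 -> -83/128
9 of 12 · RBRBRBBRR · max L -21/32 · min R -83/128 -> -167/256
10 of 12 · RBRBRBBRRR · max L -21/32 · min R -167/256 -> -335/512
11 of 12 · RBRBRBBRRRR · max L -21/32 · min R -335/512 -> -671/1024
12 of 12 · RBRBRBBRRRRB · max L -671/1024 · min R -335/512 -> -1341/2048

-1341/2048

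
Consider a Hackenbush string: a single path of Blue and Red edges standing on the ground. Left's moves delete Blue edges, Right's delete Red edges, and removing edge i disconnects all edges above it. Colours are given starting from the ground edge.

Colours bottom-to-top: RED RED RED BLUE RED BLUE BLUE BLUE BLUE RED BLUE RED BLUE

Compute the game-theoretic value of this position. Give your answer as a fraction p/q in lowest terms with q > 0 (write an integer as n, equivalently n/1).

Prefix values for RED RED RED BLUE RED BLUE BLUE BLUE BLUE RED BLUE RED BLUE via {L|R} + simplicity:
1 of 13 · R · max L −∞ · min R 0 -> -1
2 of 13 · RR · max L −∞ · min R -1 -> -2
3 of 13 · RRR · max L −∞ · min R -2 -> -3
4 of 13 · RRRB · max L -3 · min R -2 -> -5/2
5 of 13 · RRRBR · max L -3 · min R -5/2 -> -11/4
6 of 13 · RRRBRB · max L -11/4 · min R -5/2 -> -21/8
7 of 13 · RRRBRBB · max L -21/8 · min R -5/2 -> -41/16
8 of 13 · RRRBRBBB · max L -41/16 · min R -5/2 -> -81/32
9 of 13 · RRRBRBBBB · max L -81/32 · min R -5/2 -> -161/64
10 of 13 · RRRBRBBBBR · max L -81/32 · min R -161/64 -> -323/128
11 of 13 · RRRBRBBBBRB · max L -323/128 · min R -161/64 -> -645/256
12 of 13 · RRRBRBBBBRBR · max L -323/128 · min R -645/256 -> -1291/512
13 of 13 · RRRBRBBBBRBRB · max L -1291/512 · min R -645/256 -> -2581/1024

-2581/1024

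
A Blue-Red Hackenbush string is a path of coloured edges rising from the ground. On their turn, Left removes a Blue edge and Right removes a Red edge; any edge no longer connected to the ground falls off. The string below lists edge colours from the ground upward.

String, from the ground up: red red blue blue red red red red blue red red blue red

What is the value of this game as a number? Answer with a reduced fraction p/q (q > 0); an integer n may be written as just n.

g_1 [r]  L=[(no moves)]  R=[0]  → -1
g_2 [rr]  L=[(no moves)]  R=[-1,0]  → -2
g_3 [rrb]  L=[-2]  R=[-1,0]  → -3/2
g_4 [rrbb]  L=[-2,-3/2]  R=[-1,0]  → -5/4
g_5 [rrbbr]  L=[-2,-3/2]  R=[-5/4,-1,0]  → -11/8
g_6 [rrbbrr]  L=[-2,-3/2]  R=[-11/8,-5/4,-1,0]  → -23/16
g_7 [rrbbrrr]  L=[-2,-3/2]  R=[-23/16,-11/8,-5/4,-1,0]  → -47/32
g_8 [rrbbrrrr]  L=[-2,-3/2]  R=[-47/32,-23/16,-11/8,-5/4,-1,0]  → -95/64
g_9 [rrbbrrrrb]  L=[-2,-3/2,-95/64]  R=[-47/32,-23/16,-11/8,-5/4,-1,0]  → -189/128
g_10 [rrbbrrrrbr]  L=[-2,-3/2,-95/64]  R=[-189/128,-47/32,-23/16,-11/8,-5/4,-1,0]  → -379/256
g_11 [rrbbrrrrbrr]  L=[-2,-3/2,-95/64]  R=[-379/256,-189/128,-47/32,-23/16,-11/8,-5/4,-1,0]  → -759/512
g_12 [rrbbrrrrbrrb]  L=[-2,-3/2,-95/64,-759/512]  R=[-379/256,-189/128,-47/32,-23/16,-11/8,-5/4,-1,0]  → -1517/1024
g_13 [rrbbrrrrbrrbr]  L=[-2,-3/2,-95/64,-759/512]  R=[-1517/1024,-379/256,-189/128,-47/32,-23/16,-11/8,-5/4,-1,0]  → -3035/2048

-3035/2048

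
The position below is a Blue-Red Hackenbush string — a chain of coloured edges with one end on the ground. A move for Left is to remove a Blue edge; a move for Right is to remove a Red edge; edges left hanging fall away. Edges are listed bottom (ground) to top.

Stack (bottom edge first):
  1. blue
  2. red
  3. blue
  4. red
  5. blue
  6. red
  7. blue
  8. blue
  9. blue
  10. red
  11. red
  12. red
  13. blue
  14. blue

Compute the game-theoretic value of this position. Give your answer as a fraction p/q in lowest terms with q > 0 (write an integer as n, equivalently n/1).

Recurse on prefixes of the 14-edge string blue red blue red blue red blue blue blue red red red blue blue:
v_1 [b]  L=[0]  R=[]  = 1
v_2 [br]  L=[0]  R=[1]  = 1/2
v_3 [brb]  L=[0,1/2]  R=[1]  = 3/4
v_4 [brbr]  L=[0,1/2]  R=[3/4,1]  = 5/8
v_5 [brbrb]  L=[0,1/2,5/8]  R=[3/4,1]  = 11/16
v_6 [brbrbr]  L=[0,1/2,5/8]  R=[11/16,3/4,1]  = 21/32
v_7 [brbrbrb]  L=[0,1/2,5/8,21/32]  R=[11/16,3/4,1]  = 43/64
v_8 [brbrbrbb]  L=[0,1/2,5/8,21/32,43/64]  R=[11/16,3/4,1]  = 87/128
v_9 [brbrbrbbb]  L=[0,1/2,5/8,21/32,43/64,87/128]  R=[11/16,3/4,1]  = 175/256
v_10 [brbrbrbbbr]  L=[0,1/2,5/8,21/32,43/64,87/128]  R=[175/256,11/16,3/4,1]  = 349/512
v_11 [brbrbrbbbrr]  L=[0,1/2,5/8,21/32,43/64,87/128]  R=[349/512,175/256,11/16,3/4,1]  = 697/1024
v_12 [brbrbrbbbrrr]  L=[0,1/2,5/8,21/32,43/64,87/128]  R=[697/1024,349/512,175/256,11/16,3/4,1]  = 1393/2048
v_13 [brbrbrbbbrrrb]  L=[0,1/2,5/8,21/32,43/64,87/128,1393/2048]  R=[697/1024,349/512,175/256,11/16,3/4,1]  = 2787/4096
v_14 [brbrbrbbbrrrbb]  L=[0,1/2,5/8,21/32,43/64,87/128,1393/2048,2787/4096]  R=[697/1024,349/512,175/256,11/16,3/4,1]  = 5575/8192

5575/8192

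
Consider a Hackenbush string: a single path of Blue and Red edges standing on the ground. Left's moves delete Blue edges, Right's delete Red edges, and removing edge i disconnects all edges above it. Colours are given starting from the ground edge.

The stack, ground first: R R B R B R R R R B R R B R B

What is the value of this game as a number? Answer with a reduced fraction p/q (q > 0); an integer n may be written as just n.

-14261/8192

value(R) = { (no moves) | 0 } -> -1
value(RR) = { (no moves) | -1; 0 } -> -2
value(RRB) = { -2 | -1; 0 } -> -3/2
value(RRBR) = { -2 | -3/2; -1; 0 } -> -7/4
value(RRBRB) = { -2; -7/4 | -3/2; -1; 0 } -> -13/8
value(RRBRBR) = { -2; -7/4 | -13/8; -3/2; -1; 0 } -> -27/16
value(RRBRBRR) = { -2; -7/4 | -27/16; -13/8; -3/2; -1; 0 } -> -55/32
value(RRBRBRRR) = { -2; -7/4 | -55/32; -27/16; -13/8; -3/2; -1; 0 } -> -111/64
value(RRBRBRRRR) = { -2; -7/4 | -111/64; -55/32; -27/16; -13/8; -3/2; -1; 0 } -> -223/128
value(RRBRBRRRRB) = { -2; -7/4; -223/128 | -111/64; -55/32; -27/16; -13/8; -3/2; -1; 0 } -> -445/256
value(RRBRBRRRRBR) = { -2; -7/4; -223/128 | -445/256; -111/64; -55/32; -27/16; -13/8; -3/2; -1; 0 } -> -891/512
value(RRBRBRRRRBRR) = { -2; -7/4; -223/128 | -891/512; -445/256; -111/64; -55/32; -27/16; -13/8; -3/2; -1; 0 } -> -1783/1024
value(RRBRBRRRRBRRB) = { -2; -7/4; -223/128; -1783/1024 | -891/512; -445/256; -111/64; -55/32; -27/16; -13/8; -3/2; -1; 0 } -> -3565/2048
value(RRBRBRRRRBRRBR) = { -2; -7/4; -223/128; -1783/1024 | -3565/2048; -891/512; -445/256; -111/64; -55/32; -27/16; -13/8; -3/2; -1; 0 } -> -7131/4096
value(RRBRBRRRRBRRBRB) = { -2; -7/4; -223/128; -1783/1024; -7131/4096 | -3565/2048; -891/512; -445/256; -111/64; -55/32; -27/16; -13/8; -3/2; -1; 0 } -> -14261/8192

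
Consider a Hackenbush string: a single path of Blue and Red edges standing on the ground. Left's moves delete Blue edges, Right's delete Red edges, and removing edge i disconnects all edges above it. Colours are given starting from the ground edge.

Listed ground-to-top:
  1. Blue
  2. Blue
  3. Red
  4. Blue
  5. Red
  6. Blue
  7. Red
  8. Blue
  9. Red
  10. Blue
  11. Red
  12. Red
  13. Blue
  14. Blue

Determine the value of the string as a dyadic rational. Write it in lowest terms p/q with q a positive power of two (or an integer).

6823/4096

1 of 14 · B · max L 0 · min R +∞ gives 1
2 of 14 · BB · max L 1 · min R +∞ gives 2
3 of 14 · BBR · max L 1 · min R 2 gives 3/2
4 of 14 · BBRB · max L 3/2 · min R 2 gives 7/4
5 of 14 · BBRBR · max L 3/2 · min R 7/4 gives 13/8
6 of 14 · BBRBRB · max L 13/8 · min R 7/4 gives 27/16
7 of 14 · BBRBRBR · max L 13/8 · min R 27/16 gives 53/32
8 of 14 · BBRBRBRB · max L 53/32 · min R 27/16 gives 107/64
9 of 14 · BBRBRBRBR · max L 53/32 · min R 107/64 gives 213/128
10 of 14 · BBRBRBRBRB · max L 213/128 · min R 107/64 gives 427/256
11 of 14 · BBRBRBRBRBR · max L 213/128 · min R 427/256 gives 853/512
12 of 14 · BBRBRBRBRBRR · max L 213/128 · min R 853/512 gives 1705/1024
13 of 14 · BBRBRBRBRBRRB · max L 1705/1024 · min R 853/512 gives 3411/2048
14 of 14 · BBRBRBRBRBRRBB · max L 3411/2048 · min R 853/512 gives 6823/4096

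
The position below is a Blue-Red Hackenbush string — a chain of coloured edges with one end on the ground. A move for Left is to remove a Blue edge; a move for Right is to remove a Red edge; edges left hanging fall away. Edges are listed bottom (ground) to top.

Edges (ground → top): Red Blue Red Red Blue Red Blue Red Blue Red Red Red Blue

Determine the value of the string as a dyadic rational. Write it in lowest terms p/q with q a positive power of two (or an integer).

Build v(s[:k]) for k = 1..13, string s = Red Blue Red Red Blue Red Blue Red Blue Red Red Red Blue.
step 1: add Red to get R; options L={ none } R={ 0 } -> -1
step 2: add Blue to get RB; options L={ -1 } R={ 0 } -> -1/2
step 3: add Red to get RBR; options L={ -1 } R={ -1/2, 0 } -> -3/4
step 4: add Red to get RBRR; options L={ -1 } R={ -3/4, -1/2, 0 } -> -7/8
step 5: add Blue to get RBRRB; options L={ -1, -7/8 } R={ -3/4, -1/2, 0 } -> -13/16
step 6: add Red to get RBRRBR; options L={ -1, -7/8 } R={ -13/16, -3/4, -1/2, 0 } -> -27/32
step 7: add Blue to get RBRRBRB; options L={ -1, -7/8, -27/32 } R={ -13/16, -3/4, -1/2, 0 } -> -53/64
step 8: add Red to get RBRRBRBR; options L={ -1, -7/8, -27/32 } R={ -53/64, -13/16, -3/4, -1/2, 0 } -> -107/128
step 9: add Blue to get RBRRBRBRB; options L={ -1, -7/8, -27/32, -107/128 } R={ -53/64, -13/16, -3/4, -1/2, 0 } -> -213/256
step 10: add Red to get RBRRBRBRBR; options L={ -1, -7/8, -27/32, -107/128 } R={ -213/256, -53/64, -13/16, -3/4, -1/2, 0 } -> -427/512
step 11: add Red to get RBRRBRBRBRR; options L={ -1, -7/8, -27/32, -107/128 } R={ -427/512, -213/256, -53/64, -13/16, -3/4, -1/2, 0 } -> -855/1024
step 12: add Red to get RBRRBRBRBRRR; options L={ -1, -7/8, -27/32, -107/128 } R={ -855/1024, -427/512, -213/256, -53/64, -13/16, -3/4, -1/2, 0 } -> -1711/2048
step 13: add Blue to get RBRRBRBRBRRRB; options L={ -1, -7/8, -27/32, -107/128, -1711/2048 } R={ -855/1024, -427/512, -213/256, -53/64, -13/16, -3/4, -1/2, 0 } -> -3421/4096

-3421/4096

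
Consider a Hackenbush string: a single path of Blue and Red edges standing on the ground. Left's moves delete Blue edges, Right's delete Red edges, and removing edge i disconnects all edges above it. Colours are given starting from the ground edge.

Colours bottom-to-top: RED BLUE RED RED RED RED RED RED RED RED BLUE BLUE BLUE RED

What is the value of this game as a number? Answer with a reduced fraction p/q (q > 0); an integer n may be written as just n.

-8163/8192

Build v(s[:k]) for k = 1..14, string s = RED BLUE RED RED RED RED RED RED RED RED BLUE BLUE BLUE RED.
edge 1 of 14 (RED): { — | 0 } so -1
edge 2 of 14 (BLUE): { -1 | 0 } so -1/2
edge 3 of 14 (RED): { -1 | -1/2 0 } so -3/4
edge 4 of 14 (RED): { -1 | -3/4 -1/2 0 } so -7/8
edge 5 of 14 (RED): { -1 | -7/8 -3/4 -1/2 0 } so -15/16
edge 6 of 14 (RED): { -1 | -15/16 -7/8 -3/4 -1/2 0 } so -31/32
edge 7 of 14 (RED): { -1 | -31/32 -15/16 -7/8 -3/4 -1/2 0 } so -63/64
edge 8 of 14 (RED): { -1 | -63/64 -31/32 -15/16 -7/8 -3/4 -1/2 0 } so -127/128
edge 9 of 14 (RED): { -1 | -127/128 -63/64 -31/32 -15/16 -7/8 -3/4 -1/2 0 } so -255/256
edge 10 of 14 (RED): { -1 | -255/256 -127/128 -63/64 -31/32 -15/16 -7/8 -3/4 -1/2 0 } so -511/512
edge 11 of 14 (BLUE): { -1 -511/512 | -255/256 -127/128 -63/64 -31/32 -15/16 -7/8 -3/4 -1/2 0 } so -1021/1024
edge 12 of 14 (BLUE): { -1 -511/512 -1021/1024 | -255/256 -127/128 -63/64 -31/32 -15/16 -7/8 -3/4 -1/2 0 } so -2041/2048
edge 13 of 14 (BLUE): { -1 -511/512 -1021/1024 -2041/2048 | -255/256 -127/128 -63/64 -31/32 -15/16 -7/8 -3/4 -1/2 0 } so -4081/4096
edge 14 of 14 (RED): { -1 -511/512 -1021/1024 -2041/2048 | -4081/4096 -255/256 -127/128 -63/64 -31/32 -15/16 -7/8 -3/4 -1/2 0 } so -8163/8192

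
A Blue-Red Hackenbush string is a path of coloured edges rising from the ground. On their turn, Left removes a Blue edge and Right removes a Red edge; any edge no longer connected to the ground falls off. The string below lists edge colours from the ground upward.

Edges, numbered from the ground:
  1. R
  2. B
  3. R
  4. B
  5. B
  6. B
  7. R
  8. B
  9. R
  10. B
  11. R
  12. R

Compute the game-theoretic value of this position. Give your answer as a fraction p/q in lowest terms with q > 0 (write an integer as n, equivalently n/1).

edge 1 of 12 (R): { (no moves) | 0 } ⇒ -1
edge 2 of 12 (B): { -1 | 0 } ⇒ -1/2
edge 3 of 12 (R): { -1 | -1/2,0 } ⇒ -3/4
edge 4 of 12 (B): { -1,-3/4 | -1/2,0 } ⇒ -5/8
edge 5 of 12 (B): { -1,-3/4,-5/8 | -1/2,0 } ⇒ -9/16
edge 6 of 12 (B): { -1,-3/4,-5/8,-9/16 | -1/2,0 } ⇒ -17/32
edge 7 of 12 (R): { -1,-3/4,-5/8,-9/16 | -17/32,-1/2,0 } ⇒ -35/64
edge 8 of 12 (B): { -1,-3/4,-5/8,-9/16,-35/64 | -17/32,-1/2,0 } ⇒ -69/128
edge 9 of 12 (R): { -1,-3/4,-5/8,-9/16,-35/64 | -69/128,-17/32,-1/2,0 } ⇒ -139/256
edge 10 of 12 (B): { -1,-3/4,-5/8,-9/16,-35/64,-139/256 | -69/128,-17/32,-1/2,0 } ⇒ -277/512
edge 11 of 12 (R): { -1,-3/4,-5/8,-9/16,-35/64,-139/256 | -277/512,-69/128,-17/32,-1/2,0 } ⇒ -555/1024
edge 12 of 12 (R): { -1,-3/4,-5/8,-9/16,-35/64,-139/256 | -555/1024,-277/512,-69/128,-17/32,-1/2,0 } ⇒ -1111/2048

-1111/2048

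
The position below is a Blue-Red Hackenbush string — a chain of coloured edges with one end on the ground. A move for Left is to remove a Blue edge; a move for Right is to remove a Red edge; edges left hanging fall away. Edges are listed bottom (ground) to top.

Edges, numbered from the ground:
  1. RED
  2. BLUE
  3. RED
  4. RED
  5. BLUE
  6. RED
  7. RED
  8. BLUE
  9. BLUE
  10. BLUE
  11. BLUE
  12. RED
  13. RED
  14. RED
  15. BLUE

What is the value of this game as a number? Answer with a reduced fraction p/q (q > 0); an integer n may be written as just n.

G(R) = { · | 0 } -> -1
G(RB) = { -1 | 0 } -> -1/2
G(RBR) = { -1 | -1/2; 0 } -> -3/4
G(RBRR) = { -1 | -3/4; -1/2; 0 } -> -7/8
G(RBRRB) = { -1; -7/8 | -3/4; -1/2; 0 } -> -13/16
G(RBRRBR) = { -1; -7/8 | -13/16; -3/4; -1/2; 0 } -> -27/32
G(RBRRBRR) = { -1; -7/8 | -27/32; -13/16; -3/4; -1/2; 0 } -> -55/64
G(RBRRBRRB) = { -1; -7/8; -55/64 | -27/32; -13/16; -3/4; -1/2; 0 } -> -109/128
G(RBRRBRRBB) = { -1; -7/8; -55/64; -109/128 | -27/32; -13/16; -3/4; -1/2; 0 } -> -217/256
G(RBRRBRRBBB) = { -1; -7/8; -55/64; -109/128; -217/256 | -27/32; -13/16; -3/4; -1/2; 0 } -> -433/512
G(RBRRBRRBBBB) = { -1; -7/8; -55/64; -109/128; -217/256; -433/512 | -27/32; -13/16; -3/4; -1/2; 0 } -> -865/1024
G(RBRRBRRBBBBR) = { -1; -7/8; -55/64; -109/128; -217/256; -433/512 | -865/1024; -27/32; -13/16; -3/4; -1/2; 0 } -> -1731/2048
G(RBRRBRRBBBBRR) = { -1; -7/8; -55/64; -109/128; -217/256; -433/512 | -1731/2048; -865/1024; -27/32; -13/16; -3/4; -1/2; 0 } -> -3463/4096
G(RBRRBRRBBBBRRR) = { -1; -7/8; -55/64; -109/128; -217/256; -433/512 | -3463/4096; -1731/2048; -865/1024; -27/32; -13/16; -3/4; -1/2; 0 } -> -6927/8192
G(RBRRBRRBBBBRRRB) = { -1; -7/8; -55/64; -109/128; -217/256; -433/512; -6927/8192 | -3463/4096; -1731/2048; -865/1024; -27/32; -13/16; -3/4; -1/2; 0 } -> -13853/16384

-13853/16384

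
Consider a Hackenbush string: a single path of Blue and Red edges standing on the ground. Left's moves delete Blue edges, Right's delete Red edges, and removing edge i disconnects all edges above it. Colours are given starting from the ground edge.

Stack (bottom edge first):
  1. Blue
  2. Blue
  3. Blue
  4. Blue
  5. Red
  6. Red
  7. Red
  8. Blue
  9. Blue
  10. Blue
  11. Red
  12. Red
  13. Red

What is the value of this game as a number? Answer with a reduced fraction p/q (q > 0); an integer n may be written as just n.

edge 1 of 13 (Blue): { 0 | (no moves) } so 1
edge 2 of 13 (Blue): { 0; 1 | (no moves) } so 2
edge 3 of 13 (Blue): { 0; 1; 2 | (no moves) } so 3
edge 4 of 13 (Blue): { 0; 1; 2; 3 | (no moves) } so 4
edge 5 of 13 (Red): { 0; 1; 2; 3 | 4 } so 7/2
edge 6 of 13 (Red): { 0; 1; 2; 3 | 7/2; 4 } so 13/4
edge 7 of 13 (Red): { 0; 1; 2; 3 | 13/4; 7/2; 4 } so 25/8
edge 8 of 13 (Blue): { 0; 1; 2; 3; 25/8 | 13/4; 7/2; 4 } so 51/16
edge 9 of 13 (Blue): { 0; 1; 2; 3; 25/8; 51/16 | 13/4; 7/2; 4 } so 103/32
edge 10 of 13 (Blue): { 0; 1; 2; 3; 25/8; 51/16; 103/32 | 13/4; 7/2; 4 } so 207/64
edge 11 of 13 (Red): { 0; 1; 2; 3; 25/8; 51/16; 103/32 | 207/64; 13/4; 7/2; 4 } so 413/128
edge 12 of 13 (Red): { 0; 1; 2; 3; 25/8; 51/16; 103/32 | 413/128; 207/64; 13/4; 7/2; 4 } so 825/256
edge 13 of 13 (Red): { 0; 1; 2; 3; 25/8; 51/16; 103/32 | 825/256; 413/128; 207/64; 13/4; 7/2; 4 } so 1649/512

1649/512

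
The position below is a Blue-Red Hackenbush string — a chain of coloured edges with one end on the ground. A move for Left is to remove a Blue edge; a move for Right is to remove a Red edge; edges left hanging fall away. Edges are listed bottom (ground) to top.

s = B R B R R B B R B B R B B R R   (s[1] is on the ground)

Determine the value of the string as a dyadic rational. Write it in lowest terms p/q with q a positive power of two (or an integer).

edge 1 of 15 (B): { 0 | (no moves) } ⇒ 1
edge 2 of 15 (R): { 0 | 1 } ⇒ 1/2
edge 3 of 15 (B): { 0 1/2 | 1 } ⇒ 3/4
edge 4 of 15 (R): { 0 1/2 | 3/4 1 } ⇒ 5/8
edge 5 of 15 (R): { 0 1/2 | 5/8 3/4 1 } ⇒ 9/16
edge 6 of 15 (B): { 0 1/2 9/16 | 5/8 3/4 1 } ⇒ 19/32
edge 7 of 15 (B): { 0 1/2 9/16 19/32 | 5/8 3/4 1 } ⇒ 39/64
edge 8 of 15 (R): { 0 1/2 9/16 19/32 | 39/64 5/8 3/4 1 } ⇒ 77/128
edge 9 of 15 (B): { 0 1/2 9/16 19/32 77/128 | 39/64 5/8 3/4 1 } ⇒ 155/256
edge 10 of 15 (B): { 0 1/2 9/16 19/32 77/128 155/256 | 39/64 5/8 3/4 1 } ⇒ 311/512
edge 11 of 15 (R): { 0 1/2 9/16 19/32 77/128 155/256 | 311/512 39/64 5/8 3/4 1 } ⇒ 621/1024
edge 12 of 15 (B): { 0 1/2 9/16 19/32 77/128 155/256 621/1024 | 311/512 39/64 5/8 3/4 1 } ⇒ 1243/2048
edge 13 of 15 (B): { 0 1/2 9/16 19/32 77/128 155/256 621/1024 1243/2048 | 311/512 39/64 5/8 3/4 1 } ⇒ 2487/4096
edge 14 of 15 (R): { 0 1/2 9/16 19/32 77/128 155/256 621/1024 1243/2048 | 2487/4096 311/512 39/64 5/8 3/4 1 } ⇒ 4973/8192
edge 15 of 15 (R): { 0 1/2 9/16 19/32 77/128 155/256 621/1024 1243/2048 | 4973/8192 2487/4096 311/512 39/64 5/8 3/4 1 } ⇒ 9945/16384

9945/16384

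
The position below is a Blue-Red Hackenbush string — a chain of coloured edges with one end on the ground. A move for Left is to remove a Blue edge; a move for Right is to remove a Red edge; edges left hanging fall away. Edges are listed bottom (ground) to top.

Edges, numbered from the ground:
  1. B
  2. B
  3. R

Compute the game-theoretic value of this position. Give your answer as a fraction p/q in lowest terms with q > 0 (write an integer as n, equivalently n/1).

Prefix values for B B R via {L|R} + simplicity:
B: Left { 0 }, Right { none } = simplest 1
BB: Left { 0 1 }, Right { none } = simplest 2
BBR: Left { 0 1 }, Right { 2 } = simplest 3/2

3/2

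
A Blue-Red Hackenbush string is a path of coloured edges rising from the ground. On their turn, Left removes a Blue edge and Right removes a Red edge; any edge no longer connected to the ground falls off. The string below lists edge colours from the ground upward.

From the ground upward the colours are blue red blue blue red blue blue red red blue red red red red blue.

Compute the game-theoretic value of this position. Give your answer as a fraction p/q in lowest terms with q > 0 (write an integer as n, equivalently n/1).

Recurse on prefixes of the 15-edge string blue red blue blue red blue blue red red blue red red red red blue:
v_1 [b]  L=[0]  R=[·]  ⇒ 1
v_2 [br]  L=[0]  R=[1]  ⇒ 1/2
v_3 [brb]  L=[0; 1/2]  R=[1]  ⇒ 3/4
v_4 [brbb]  L=[0; 1/2; 3/4]  R=[1]  ⇒ 7/8
v_5 [brbbr]  L=[0; 1/2; 3/4]  R=[7/8; 1]  ⇒ 13/16
v_6 [brbbrb]  L=[0; 1/2; 3/4; 13/16]  R=[7/8; 1]  ⇒ 27/32
v_7 [brbbrbb]  L=[0; 1/2; 3/4; 13/16; 27/32]  R=[7/8; 1]  ⇒ 55/64
v_8 [brbbrbbr]  L=[0; 1/2; 3/4; 13/16; 27/32]  R=[55/64; 7/8; 1]  ⇒ 109/128
v_9 [brbbrbbrr]  L=[0; 1/2; 3/4; 13/16; 27/32]  R=[109/128; 55/64; 7/8; 1]  ⇒ 217/256
v_10 [brbbrbbrrb]  L=[0; 1/2; 3/4; 13/16; 27/32; 217/256]  R=[109/128; 55/64; 7/8; 1]  ⇒ 435/512
v_11 [brbbrbbrrbr]  L=[0; 1/2; 3/4; 13/16; 27/32; 217/256]  R=[435/512; 109/128; 55/64; 7/8; 1]  ⇒ 869/1024
v_12 [brbbrbbrrbrr]  L=[0; 1/2; 3/4; 13/16; 27/32; 217/256]  R=[869/1024; 435/512; 109/128; 55/64; 7/8; 1]  ⇒ 1737/2048
v_13 [brbbrbbrrbrrr]  L=[0; 1/2; 3/4; 13/16; 27/32; 217/256]  R=[1737/2048; 869/1024; 435/512; 109/128; 55/64; 7/8; 1]  ⇒ 3473/4096
v_14 [brbbrbbrrbrrrr]  L=[0; 1/2; 3/4; 13/16; 27/32; 217/256]  R=[3473/4096; 1737/2048; 869/1024; 435/512; 109/128; 55/64; 7/8; 1]  ⇒ 6945/8192
v_15 [brbbrbbrrbrrrrb]  L=[0; 1/2; 3/4; 13/16; 27/32; 217/256; 6945/8192]  R=[3473/4096; 1737/2048; 869/1024; 435/512; 109/128; 55/64; 7/8; 1]  ⇒ 13891/16384

13891/16384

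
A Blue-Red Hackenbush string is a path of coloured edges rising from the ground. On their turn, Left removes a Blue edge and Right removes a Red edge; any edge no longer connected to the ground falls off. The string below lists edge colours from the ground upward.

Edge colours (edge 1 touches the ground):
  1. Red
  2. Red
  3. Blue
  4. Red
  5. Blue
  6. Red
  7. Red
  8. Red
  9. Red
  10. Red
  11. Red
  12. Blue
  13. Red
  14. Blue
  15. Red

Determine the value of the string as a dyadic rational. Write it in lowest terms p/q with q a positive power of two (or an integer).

-14315/8192

Build val(s[:k]) for k = 1..15, string s = Red Red Blue Red Blue Red Red Red Red Red Red Blue Red Blue Red.
val(R) = { none | 0 } so -1
val(RR) = { none | -1 0 } so -2
val(RRB) = { -2 | -1 0 } so -3/2
val(RRBR) = { -2 | -3/2 -1 0 } so -7/4
val(RRBRB) = { -2 -7/4 | -3/2 -1 0 } so -13/8
val(RRBRBR) = { -2 -7/4 | -13/8 -3/2 -1 0 } so -27/16
val(RRBRBRR) = { -2 -7/4 | -27/16 -13/8 -3/2 -1 0 } so -55/32
val(RRBRBRRR) = { -2 -7/4 | -55/32 -27/16 -13/8 -3/2 -1 0 } so -111/64
val(RRBRBRRRR) = { -2 -7/4 | -111/64 -55/32 -27/16 -13/8 -3/2 -1 0 } so -223/128
val(RRBRBRRRRR) = { -2 -7/4 | -223/128 -111/64 -55/32 -27/16 -13/8 -3/2 -1 0 } so -447/256
val(RRBRBRRRRRR) = { -2 -7/4 | -447/256 -223/128 -111/64 -55/32 -27/16 -13/8 -3/2 -1 0 } so -895/512
val(RRBRBRRRRRRB) = { -2 -7/4 -895/512 | -447/256 -223/128 -111/64 -55/32 -27/16 -13/8 -3/2 -1 0 } so -1789/1024
val(RRBRBRRRRRRBR) = { -2 -7/4 -895/512 | -1789/1024 -447/256 -223/128 -111/64 -55/32 -27/16 -13/8 -3/2 -1 0 } so -3579/2048
val(RRBRBRRRRRRBRB) = { -2 -7/4 -895/512 -3579/2048 | -1789/1024 -447/256 -223/128 -111/64 -55/32 -27/16 -13/8 -3/2 -1 0 } so -7157/4096
val(RRBRBRRRRRRBRBR) = { -2 -7/4 -895/512 -3579/2048 | -7157/4096 -1789/1024 -447/256 -223/128 -111/64 -55/32 -27/16 -13/8 -3/2 -1 0 } so -14315/8192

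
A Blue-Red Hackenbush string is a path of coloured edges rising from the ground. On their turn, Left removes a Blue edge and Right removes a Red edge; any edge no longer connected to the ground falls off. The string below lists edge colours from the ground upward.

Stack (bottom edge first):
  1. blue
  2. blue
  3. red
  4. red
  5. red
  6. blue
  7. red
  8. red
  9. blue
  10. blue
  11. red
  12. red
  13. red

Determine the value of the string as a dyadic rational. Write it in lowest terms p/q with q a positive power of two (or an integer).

2353/2048

b: Left { 0 }, Right {  } -> simplest 1
bb: Left { 0; 1 }, Right {  } -> simplest 2
bbr: Left { 0; 1 }, Right { 2 } -> simplest 3/2
bbrr: Left { 0; 1 }, Right { 3/2; 2 } -> simplest 5/4
bbrrr: Left { 0; 1 }, Right { 5/4; 3/2; 2 } -> simplest 9/8
bbrrrb: Left { 0; 1; 9/8 }, Right { 5/4; 3/2; 2 } -> simplest 19/16
bbrrrbr: Left { 0; 1; 9/8 }, Right { 19/16; 5/4; 3/2; 2 } -> simplest 37/32
bbrrrbrr: Left { 0; 1; 9/8 }, Right { 37/32; 19/16; 5/4; 3/2; 2 } -> simplest 73/64
bbrrrbrrb: Left { 0; 1; 9/8; 73/64 }, Right { 37/32; 19/16; 5/4; 3/2; 2 } -> simplest 147/128
bbrrrbrrbb: Left { 0; 1; 9/8; 73/64; 147/128 }, Right { 37/32; 19/16; 5/4; 3/2; 2 } -> simplest 295/256
bbrrrbrrbbr: Left { 0; 1; 9/8; 73/64; 147/128 }, Right { 295/256; 37/32; 19/16; 5/4; 3/2; 2 } -> simplest 589/512
bbrrrbrrbbrr: Left { 0; 1; 9/8; 73/64; 147/128 }, Right { 589/512; 295/256; 37/32; 19/16; 5/4; 3/2; 2 } -> simplest 1177/1024
bbrrrbrrbbrrr: Left { 0; 1; 9/8; 73/64; 147/128 }, Right { 1177/1024; 589/512; 295/256; 37/32; 19/16; 5/4; 3/2; 2 } -> simplest 2353/2048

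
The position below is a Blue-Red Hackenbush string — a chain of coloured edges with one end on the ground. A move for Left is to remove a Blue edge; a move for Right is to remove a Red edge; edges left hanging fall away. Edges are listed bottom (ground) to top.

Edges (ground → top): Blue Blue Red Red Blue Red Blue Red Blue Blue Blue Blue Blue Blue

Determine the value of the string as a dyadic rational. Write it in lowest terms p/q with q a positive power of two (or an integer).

5503/4096

step 1: add Blue to get B; options L={ 0 } R={  } => 1
step 2: add Blue to get BB; options L={ 0,1 } R={  } => 2
step 3: add Red to get BBR; options L={ 0,1 } R={ 2 } => 3/2
step 4: add Red to get BBRR; options L={ 0,1 } R={ 3/2,2 } => 5/4
step 5: add Blue to get BBRRB; options L={ 0,1,5/4 } R={ 3/2,2 } => 11/8
step 6: add Red to get BBRRBR; options L={ 0,1,5/4 } R={ 11/8,3/2,2 } => 21/16
step 7: add Blue to get BBRRBRB; options L={ 0,1,5/4,21/16 } R={ 11/8,3/2,2 } => 43/32
step 8: add Red to get BBRRBRBR; options L={ 0,1,5/4,21/16 } R={ 43/32,11/8,3/2,2 } => 85/64
step 9: add Blue to get BBRRBRBRB; options L={ 0,1,5/4,21/16,85/64 } R={ 43/32,11/8,3/2,2 } => 171/128
step 10: add Blue to get BBRRBRBRBB; options L={ 0,1,5/4,21/16,85/64,171/128 } R={ 43/32,11/8,3/2,2 } => 343/256
step 11: add Blue to get BBRRBRBRBBB; options L={ 0,1,5/4,21/16,85/64,171/128,343/256 } R={ 43/32,11/8,3/2,2 } => 687/512
step 12: add Blue to get BBRRBRBRBBBB; options L={ 0,1,5/4,21/16,85/64,171/128,343/256,687/512 } R={ 43/32,11/8,3/2,2 } => 1375/1024
step 13: add Blue to get BBRRBRBRBBBBB; options L={ 0,1,5/4,21/16,85/64,171/128,343/256,687/512,1375/1024 } R={ 43/32,11/8,3/2,2 } => 2751/2048
step 14: add Blue to get BBRRBRBRBBBBBB; options L={ 0,1,5/4,21/16,85/64,171/128,343/256,687/512,1375/1024,2751/2048 } R={ 43/32,11/8,3/2,2 } => 5503/4096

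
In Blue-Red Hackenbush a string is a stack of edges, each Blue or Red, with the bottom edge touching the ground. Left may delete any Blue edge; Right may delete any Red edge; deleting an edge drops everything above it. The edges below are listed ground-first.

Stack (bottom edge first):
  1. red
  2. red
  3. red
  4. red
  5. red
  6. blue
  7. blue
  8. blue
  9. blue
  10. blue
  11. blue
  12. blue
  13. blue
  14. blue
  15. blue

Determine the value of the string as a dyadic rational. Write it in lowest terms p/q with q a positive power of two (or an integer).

-4097/1024

Build val(s[:k]) for k = 1..15, string s = red red red red red blue blue blue blue blue blue blue blue blue blue.
step 1: add red to get r; options L={ ∅ } R={ 0 } = -1
step 2: add red to get rr; options L={ ∅ } R={ -1,0 } = -2
step 3: add red to get rrr; options L={ ∅ } R={ -2,-1,0 } = -3
step 4: add red to get rrrr; options L={ ∅ } R={ -3,-2,-1,0 } = -4
step 5: add red to get rrrrr; options L={ ∅ } R={ -4,-3,-2,-1,0 } = -5
step 6: add blue to get rrrrrb; options L={ -5 } R={ -4,-3,-2,-1,0 } = -9/2
step 7: add blue to get rrrrrbb; options L={ -5,-9/2 } R={ -4,-3,-2,-1,0 } = -17/4
step 8: add blue to get rrrrrbbb; options L={ -5,-9/2,-17/4 } R={ -4,-3,-2,-1,0 } = -33/8
step 9: add blue to get rrrrrbbbb; options L={ -5,-9/2,-17/4,-33/8 } R={ -4,-3,-2,-1,0 } = -65/16
step 10: add blue to get rrrrrbbbbb; options L={ -5,-9/2,-17/4,-33/8,-65/16 } R={ -4,-3,-2,-1,0 } = -129/32
step 11: add blue to get rrrrrbbbbbb; options L={ -5,-9/2,-17/4,-33/8,-65/16,-129/32 } R={ -4,-3,-2,-1,0 } = -257/64
step 12: add blue to get rrrrrbbbbbbb; options L={ -5,-9/2,-17/4,-33/8,-65/16,-129/32,-257/64 } R={ -4,-3,-2,-1,0 } = -513/128
step 13: add blue to get rrrrrbbbbbbbb; options L={ -5,-9/2,-17/4,-33/8,-65/16,-129/32,-257/64,-513/128 } R={ -4,-3,-2,-1,0 } = -1025/256
step 14: add blue to get rrrrrbbbbbbbbb; options L={ -5,-9/2,-17/4,-33/8,-65/16,-129/32,-257/64,-513/128,-1025/256 } R={ -4,-3,-2,-1,0 } = -2049/512
step 15: add blue to get rrrrrbbbbbbbbbb; options L={ -5,-9/2,-17/4,-33/8,-65/16,-129/32,-257/64,-513/128,-1025/256,-2049/512 } R={ -4,-3,-2,-1,0 } = -4097/1024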